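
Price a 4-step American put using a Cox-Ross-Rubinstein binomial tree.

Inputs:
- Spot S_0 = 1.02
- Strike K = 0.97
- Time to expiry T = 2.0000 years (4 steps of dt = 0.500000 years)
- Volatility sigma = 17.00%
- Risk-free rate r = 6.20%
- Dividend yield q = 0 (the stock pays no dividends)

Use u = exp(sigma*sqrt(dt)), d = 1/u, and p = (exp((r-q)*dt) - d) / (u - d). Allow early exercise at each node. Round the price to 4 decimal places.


dt = T/N = 0.500000
u = exp(sigma*sqrt(dt)) = 1.127732; d = 1/u = 0.886736
p = (exp((r-q)*dt) - d) / (u - d) = 0.600632
Discount per step: exp(-r*dt) = 0.969476
Stock lattice S(k, i) with i counting down-moves:
  k=0: S(0,0) = 1.0200
  k=1: S(1,0) = 1.1503; S(1,1) = 0.9045
  k=2: S(2,0) = 1.2972; S(2,1) = 1.0200; S(2,2) = 0.8020
  k=3: S(3,0) = 1.4629; S(3,1) = 1.1503; S(3,2) = 0.9045; S(3,3) = 0.7112
  k=4: S(4,0) = 1.6498; S(4,1) = 1.2972; S(4,2) = 1.0200; S(4,3) = 0.8020; S(4,4) = 0.6306
Terminal payoffs V(N, i) = max(K - S_T, 0):
  V(4,0) = 0.000000; V(4,1) = 0.000000; V(4,2) = 0.000000; V(4,3) = 0.167974; V(4,4) = 0.339366
Backward induction: V(k, i) = exp(-r*dt) * [p * V(k+1, i) + (1-p) * V(k+1, i+1)]; then take max(V_cont, immediate exercise) for American.
  V(3,0) = exp(-r*dt) * [p*0.000000 + (1-p)*0.000000] = 0.000000; exercise = 0.000000; V(3,0) = max -> 0.000000
  V(3,1) = exp(-r*dt) * [p*0.000000 + (1-p)*0.000000] = 0.000000; exercise = 0.000000; V(3,1) = max -> 0.000000
  V(3,2) = exp(-r*dt) * [p*0.000000 + (1-p)*0.167974] = 0.065036; exercise = 0.065529; V(3,2) = max -> 0.065529
  V(3,3) = exp(-r*dt) * [p*0.167974 + (1-p)*0.339366] = 0.229206; exercise = 0.258814; V(3,3) = max -> 0.258814
  V(2,0) = exp(-r*dt) * [p*0.000000 + (1-p)*0.000000] = 0.000000; exercise = 0.000000; V(2,0) = max -> 0.000000
  V(2,1) = exp(-r*dt) * [p*0.000000 + (1-p)*0.065529] = 0.025372; exercise = 0.000000; V(2,1) = max -> 0.025372
  V(2,2) = exp(-r*dt) * [p*0.065529 + (1-p)*0.258814] = 0.138365; exercise = 0.167974; V(2,2) = max -> 0.167974
  V(1,0) = exp(-r*dt) * [p*0.000000 + (1-p)*0.025372] = 0.009823; exercise = 0.000000; V(1,0) = max -> 0.009823
  V(1,1) = exp(-r*dt) * [p*0.025372 + (1-p)*0.167974] = 0.079809; exercise = 0.065529; V(1,1) = max -> 0.079809
  V(0,0) = exp(-r*dt) * [p*0.009823 + (1-p)*0.079809] = 0.036621; exercise = 0.000000; V(0,0) = max -> 0.036621

Answer: Price = V(0,0) = 0.0366


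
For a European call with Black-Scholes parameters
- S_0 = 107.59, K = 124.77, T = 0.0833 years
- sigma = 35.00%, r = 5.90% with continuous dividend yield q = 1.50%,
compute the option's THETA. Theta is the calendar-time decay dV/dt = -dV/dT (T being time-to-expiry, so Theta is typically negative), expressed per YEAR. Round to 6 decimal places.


Answer: Theta = -10.406660

Derivation:
d1 = -1.3797506300; d2 = -1.4807667178
phi(d1) = 0.1540012694; exp(-qT) = 0.9987512803; exp(-rT) = 0.9950973574
Theta = -S*exp(-qT)*phi(d1)*sigma/(2*sqrt(T)) - r*K*exp(-rT)*N(d2) + q*S*exp(-qT)*N(d1)
N(d1) = 0.0838317191; N(d2) = 0.0693343741; sqrt(T) = 0.2886173938
Term 1 = -107.5900 * 0.9987512803 * 0.1540012694 * 0.3500 / (2 * 0.2886173938) = -10.0338846761
Term 2 = -0.0590 * 124.7700 * 0.9950973574 * 0.0693343741 = -0.5078978321
Term 3 = 0.0150 * 107.5900 * 0.9987512803 * 0.0838317191 = 0.1351228783
Theta = -10.0338846761 + (-0.5078978321) + (0.1351228783) = -10.406660


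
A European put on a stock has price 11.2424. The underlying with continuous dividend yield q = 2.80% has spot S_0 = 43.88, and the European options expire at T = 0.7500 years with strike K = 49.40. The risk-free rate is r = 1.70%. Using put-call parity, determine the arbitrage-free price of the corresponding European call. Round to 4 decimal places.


Put-call parity: C - P = S_0 * exp(-qT) - K * exp(-rT).
S_0 * exp(-qT) = 43.8800 * 0.97921896 = 42.96812817
K * exp(-rT) = 49.4000 * 0.98733094 = 48.77414828
C = P + S*exp(-qT) - K*exp(-rT)
C = 11.2424 + 42.96812817 - 48.77414828 = 5.4364

Answer: Call price = 5.4364


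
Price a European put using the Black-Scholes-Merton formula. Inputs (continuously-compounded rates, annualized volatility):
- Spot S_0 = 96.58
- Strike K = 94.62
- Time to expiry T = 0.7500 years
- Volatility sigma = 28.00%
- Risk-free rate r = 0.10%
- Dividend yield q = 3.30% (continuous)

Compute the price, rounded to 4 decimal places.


d1 = (ln(S/K) + (r - q + 0.5*sigma^2) * T) / (sigma * sqrt(T)) = 0.10682139
d2 = d1 - sigma * sqrt(T) = -0.13566572
exp(-rT) = 0.99925028; exp(-qT) = 0.97555377
P = K * exp(-rT) * N(-d2) - S_0 * exp(-qT) * N(-d1)
N(-d1) = 0.45746534; N(-d2) = 0.55395723
P = 94.6200 * 0.99925028 * 0.55395723 - 96.5800 * 0.97555377 * 0.45746534 = 9.2742

Answer: Price = 9.2742


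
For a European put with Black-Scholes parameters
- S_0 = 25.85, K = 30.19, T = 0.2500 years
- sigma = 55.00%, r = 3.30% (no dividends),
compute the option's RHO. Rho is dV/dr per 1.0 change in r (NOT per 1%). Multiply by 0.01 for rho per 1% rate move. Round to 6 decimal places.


Answer: Rho = -5.607866

Derivation:
d1 = -0.3968641555; d2 = -0.6718641555
phi(d1) = 0.3687305523; exp(-qT) = 1.0000000000; exp(-rT) = 0.9917839379
N(-d2) = 0.7491649092
Rho = -K*T*exp(-rT)*N(-d2) = -30.1900 * 0.2500 * 0.9917839379 * 0.7491649092 = -5.607866


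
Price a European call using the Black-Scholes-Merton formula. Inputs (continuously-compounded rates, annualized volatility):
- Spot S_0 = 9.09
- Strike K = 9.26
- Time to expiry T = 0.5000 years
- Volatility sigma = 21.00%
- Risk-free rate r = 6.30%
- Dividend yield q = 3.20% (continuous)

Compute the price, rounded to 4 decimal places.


d1 = (ln(S/K) + (r - q + 0.5*sigma^2) * T) / (sigma * sqrt(T)) = 0.05384692
d2 = d1 - sigma * sqrt(T) = -0.09464551
exp(-rT) = 0.96899096; exp(-qT) = 0.98412732
C = S_0 * exp(-qT) * N(d1) - K * exp(-rT) * N(d2)
N(d1) = 0.52147144; N(d2) = 0.46229820
C = 9.0900 * 0.98412732 * 0.52147144 - 9.2600 * 0.96899096 * 0.46229820 = 0.5168

Answer: Price = 0.5168


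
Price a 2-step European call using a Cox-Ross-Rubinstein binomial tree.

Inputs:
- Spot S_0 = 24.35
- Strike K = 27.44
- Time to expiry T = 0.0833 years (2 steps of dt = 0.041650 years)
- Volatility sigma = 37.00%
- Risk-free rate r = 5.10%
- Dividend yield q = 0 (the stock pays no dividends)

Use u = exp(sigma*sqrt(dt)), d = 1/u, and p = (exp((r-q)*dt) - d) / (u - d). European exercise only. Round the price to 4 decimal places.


Answer: Price = V(0,0) = 0.2148

Derivation:
dt = T/N = 0.041650
u = exp(sigma*sqrt(dt)) = 1.078435; d = 1/u = 0.927270
p = (exp((r-q)*dt) - d) / (u - d) = 0.495198
Discount per step: exp(-r*dt) = 0.997878
Stock lattice S(k, i) with i counting down-moves:
  k=0: S(0,0) = 24.3500
  k=1: S(1,0) = 26.2599; S(1,1) = 22.5790
  k=2: S(2,0) = 28.3196; S(2,1) = 24.3500; S(2,2) = 20.9368
Terminal payoffs V(N, i) = max(S_T - K, 0):
  V(2,0) = 0.879582; V(2,1) = 0.000000; V(2,2) = 0.000000
Backward induction: V(k, i) = exp(-r*dt) * [p * V(k+1, i) + (1-p) * V(k+1, i+1)].
  V(1,0) = exp(-r*dt) * [p*0.879582 + (1-p)*0.000000] = 0.434643
  V(1,1) = exp(-r*dt) * [p*0.000000 + (1-p)*0.000000] = 0.000000
  V(0,0) = exp(-r*dt) * [p*0.434643 + (1-p)*0.000000] = 0.214778


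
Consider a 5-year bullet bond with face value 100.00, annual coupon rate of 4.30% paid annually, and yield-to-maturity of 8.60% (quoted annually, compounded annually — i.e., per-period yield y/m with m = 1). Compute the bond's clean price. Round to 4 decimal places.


Answer: Price = 83.0995

Derivation:
Coupon per period c = face * coupon_rate / m = 4.300000
Periods per year m = 1; per-period yield y/m = 0.086000
Number of cashflows N = 5
Cashflows (t years, CF_t, discount factor 1/(1+y/m)^(m*t), PV):
  t = 1.0000: CF_t = 4.300000, DF = 0.920810, PV = 3.959484
  t = 2.0000: CF_t = 4.300000, DF = 0.847892, PV = 3.645934
  t = 3.0000: CF_t = 4.300000, DF = 0.780747, PV = 3.357214
  t = 4.0000: CF_t = 4.300000, DF = 0.718920, PV = 3.091357
  t = 5.0000: CF_t = 104.300000, DF = 0.661989, PV = 69.045469
Price P = sum_t PV_t = 83.099458


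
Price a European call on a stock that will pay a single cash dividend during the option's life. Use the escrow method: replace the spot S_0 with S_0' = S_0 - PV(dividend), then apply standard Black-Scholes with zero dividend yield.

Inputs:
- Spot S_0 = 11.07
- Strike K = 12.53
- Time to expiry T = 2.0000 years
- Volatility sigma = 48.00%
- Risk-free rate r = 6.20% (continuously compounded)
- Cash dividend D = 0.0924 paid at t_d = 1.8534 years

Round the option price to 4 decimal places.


Answer: Price = 2.8898

Derivation:
PV(D) = D * exp(-r * t_d) = 0.0924 * 0.89144566 = 0.08236958
S_0' = S_0 - PV(D) = 11.0700 - 0.08236958 = 10.98763042
d1 = (ln(S_0'/K) + (r + sigma^2/2)*T) / (sigma*sqrt(T)) = 0.32857538
d2 = d1 - sigma*sqrt(T) = -0.35024713
exp(-rT) = 0.88337984
N(d1) = 0.62876167; N(d2) = 0.36307662
C = S_0' * N(d1) - K * exp(-rT) * N(d2) = 10.98763042 * 0.62876167 - 12.5300 * 0.88337984 * 0.36307662 = 2.8898


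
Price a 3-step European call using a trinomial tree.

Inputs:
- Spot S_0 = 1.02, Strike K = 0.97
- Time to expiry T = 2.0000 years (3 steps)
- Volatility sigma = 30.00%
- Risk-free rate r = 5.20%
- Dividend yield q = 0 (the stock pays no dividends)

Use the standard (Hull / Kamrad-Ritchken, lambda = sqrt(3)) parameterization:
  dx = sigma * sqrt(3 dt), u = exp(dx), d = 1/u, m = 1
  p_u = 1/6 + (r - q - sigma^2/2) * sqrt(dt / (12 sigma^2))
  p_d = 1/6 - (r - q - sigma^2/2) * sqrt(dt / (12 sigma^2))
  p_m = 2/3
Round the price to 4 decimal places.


dt = T/N = 0.666667; dx = sigma*sqrt(3*dt) = 0.424264
u = exp(dx) = 1.528465; d = 1/u = 0.654251
p_u = 0.172166, p_m = 0.666667, p_d = 0.161167
Discount per step: exp(-r*dt) = 0.965927
Stock lattice S(k, j) with j the centered position index:
  k=0: S(0,+0) = 1.0200
  k=1: S(1,-1) = 0.6673; S(1,+0) = 1.0200; S(1,+1) = 1.5590
  k=2: S(2,-2) = 0.4366; S(2,-1) = 0.6673; S(2,+0) = 1.0200; S(2,+1) = 1.5590; S(2,+2) = 2.3829
  k=3: S(3,-3) = 0.2856; S(3,-2) = 0.4366; S(3,-1) = 0.6673; S(3,+0) = 1.0200; S(3,+1) = 1.5590; S(3,+2) = 2.3829; S(3,+3) = 3.6422
Terminal payoffs V(N, j) = max(S_T - K, 0):
  V(3,-3) = 0.000000; V(3,-2) = 0.000000; V(3,-1) = 0.000000; V(3,+0) = 0.050000; V(3,+1) = 0.589034; V(3,+2) = 1.412930; V(3,+3) = 2.672225
Backward induction: V(k, j) = exp(-r*dt) * [p_u * V(k+1, j+1) + p_m * V(k+1, j) + p_d * V(k+1, j-1)]
  V(2,-2) = exp(-r*dt) * [p_u*0.000000 + p_m*0.000000 + p_d*0.000000] = 0.000000
  V(2,-1) = exp(-r*dt) * [p_u*0.050000 + p_m*0.000000 + p_d*0.000000] = 0.008315
  V(2,+0) = exp(-r*dt) * [p_u*0.589034 + p_m*0.050000 + p_d*0.000000] = 0.130154
  V(2,+1) = exp(-r*dt) * [p_u*1.412930 + p_m*0.589034 + p_d*0.050000] = 0.622064
  V(2,+2) = exp(-r*dt) * [p_u*2.672225 + p_m*1.412930 + p_d*0.589034] = 1.445948
  V(1,-1) = exp(-r*dt) * [p_u*0.130154 + p_m*0.008315 + p_d*0.000000] = 0.026999
  V(1,+0) = exp(-r*dt) * [p_u*0.622064 + p_m*0.130154 + p_d*0.008315] = 0.188557
  V(1,+1) = exp(-r*dt) * [p_u*1.445948 + p_m*0.622064 + p_d*0.130154] = 0.661302
  V(0,+0) = exp(-r*dt) * [p_u*0.661302 + p_m*0.188557 + p_d*0.026999] = 0.235599

Answer: Price = V(0,0) = 0.2356


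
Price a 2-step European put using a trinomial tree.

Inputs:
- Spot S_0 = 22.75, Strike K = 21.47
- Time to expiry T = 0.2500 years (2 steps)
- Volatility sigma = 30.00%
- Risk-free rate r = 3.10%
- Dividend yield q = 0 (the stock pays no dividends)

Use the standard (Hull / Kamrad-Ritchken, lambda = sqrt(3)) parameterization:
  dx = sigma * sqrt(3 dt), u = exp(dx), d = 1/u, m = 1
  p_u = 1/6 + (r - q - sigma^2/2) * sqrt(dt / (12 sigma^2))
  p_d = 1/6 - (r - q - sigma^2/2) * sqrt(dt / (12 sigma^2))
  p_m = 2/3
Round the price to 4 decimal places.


dt = T/N = 0.125000; dx = sigma*sqrt(3*dt) = 0.183712
u = exp(dx) = 1.201669; d = 1/u = 0.832176
p_u = 0.161904, p_m = 0.666667, p_d = 0.171430
Discount per step: exp(-r*dt) = 0.996132
Stock lattice S(k, j) with j the centered position index:
  k=0: S(0,+0) = 22.7500
  k=1: S(1,-1) = 18.9320; S(1,+0) = 22.7500; S(1,+1) = 27.3380
  k=2: S(2,-2) = 15.7547; S(2,-1) = 18.9320; S(2,+0) = 22.7500; S(2,+1) = 27.3380; S(2,+2) = 32.8512
Terminal payoffs V(N, j) = max(K - S_T, 0):
  V(2,-2) = 5.715254; V(2,-1) = 2.538004; V(2,+0) = 0.000000; V(2,+1) = 0.000000; V(2,+2) = 0.000000
Backward induction: V(k, j) = exp(-r*dt) * [p_u * V(k+1, j+1) + p_m * V(k+1, j) + p_d * V(k+1, j-1)]
  V(1,-1) = exp(-r*dt) * [p_u*0.000000 + p_m*2.538004 + p_d*5.715254] = 2.661433
  V(1,+0) = exp(-r*dt) * [p_u*0.000000 + p_m*0.000000 + p_d*2.538004] = 0.433406
  V(1,+1) = exp(-r*dt) * [p_u*0.000000 + p_m*0.000000 + p_d*0.000000] = 0.000000
  V(0,+0) = exp(-r*dt) * [p_u*0.000000 + p_m*0.433406 + p_d*2.661433] = 0.742304

Answer: Price = V(0,0) = 0.7423


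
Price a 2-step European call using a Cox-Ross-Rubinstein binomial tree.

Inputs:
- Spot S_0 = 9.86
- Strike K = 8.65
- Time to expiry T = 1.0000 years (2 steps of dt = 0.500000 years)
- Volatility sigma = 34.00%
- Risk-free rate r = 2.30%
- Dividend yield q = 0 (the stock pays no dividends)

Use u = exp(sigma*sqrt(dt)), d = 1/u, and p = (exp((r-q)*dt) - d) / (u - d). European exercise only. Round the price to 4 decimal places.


dt = T/N = 0.500000
u = exp(sigma*sqrt(dt)) = 1.271778; d = 1/u = 0.786300
p = (exp((r-q)*dt) - d) / (u - d) = 0.464008
Discount per step: exp(-r*dt) = 0.988566
Stock lattice S(k, i) with i counting down-moves:
  k=0: S(0,0) = 9.8600
  k=1: S(1,0) = 12.5397; S(1,1) = 7.7529
  k=2: S(2,0) = 15.9478; S(2,1) = 9.8600; S(2,2) = 6.0961
Terminal payoffs V(N, i) = max(S_T - K, 0):
  V(2,0) = 7.297766; V(2,1) = 1.210000; V(2,2) = 0.000000
Backward induction: V(k, i) = exp(-r*dt) * [p * V(k+1, i) + (1-p) * V(k+1, i+1)].
  V(1,0) = exp(-r*dt) * [p*7.297766 + (1-p)*1.210000] = 3.988641
  V(1,1) = exp(-r*dt) * [p*1.210000 + (1-p)*0.000000] = 0.555031
  V(0,0) = exp(-r*dt) * [p*3.988641 + (1-p)*0.555031] = 2.123692

Answer: Price = V(0,0) = 2.1237


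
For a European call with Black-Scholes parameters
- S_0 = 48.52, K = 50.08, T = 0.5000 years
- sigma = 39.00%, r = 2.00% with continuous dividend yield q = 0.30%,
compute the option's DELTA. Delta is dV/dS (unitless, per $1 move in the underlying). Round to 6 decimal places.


d1 = 0.0539553561; d2 = -0.2218162886
phi(d1) = 0.3983620063; exp(-qT) = 0.9985011244; exp(-rT) = 0.9900498337
N(d1) = 0.5215146335
Delta = exp(-qT) * N(d1) = 0.9985011244 * 0.5215146335 = 0.520733

Answer: Delta = 0.520733


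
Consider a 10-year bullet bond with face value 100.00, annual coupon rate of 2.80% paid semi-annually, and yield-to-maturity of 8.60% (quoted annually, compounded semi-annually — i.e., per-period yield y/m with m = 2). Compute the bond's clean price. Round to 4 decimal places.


Coupon per period c = face * coupon_rate / m = 1.400000
Periods per year m = 2; per-period yield y/m = 0.043000
Number of cashflows N = 20
Cashflows (t years, CF_t, discount factor 1/(1+y/m)^(m*t), PV):
  t = 0.5000: CF_t = 1.400000, DF = 0.958773, PV = 1.342282
  t = 1.0000: CF_t = 1.400000, DF = 0.919245, PV = 1.286943
  t = 1.5000: CF_t = 1.400000, DF = 0.881347, PV = 1.233886
  t = 2.0000: CF_t = 1.400000, DF = 0.845012, PV = 1.183017
  t = 2.5000: CF_t = 1.400000, DF = 0.810174, PV = 1.134244
  t = 3.0000: CF_t = 1.400000, DF = 0.776773, PV = 1.087482
  t = 3.5000: CF_t = 1.400000, DF = 0.744749, PV = 1.042648
  t = 4.0000: CF_t = 1.400000, DF = 0.714045, PV = 0.999663
  t = 4.5000: CF_t = 1.400000, DF = 0.684607, PV = 0.958450
  t = 5.0000: CF_t = 1.400000, DF = 0.656382, PV = 0.918935
  t = 5.5000: CF_t = 1.400000, DF = 0.629322, PV = 0.881050
  t = 6.0000: CF_t = 1.400000, DF = 0.603376, PV = 0.844727
  t = 6.5000: CF_t = 1.400000, DF = 0.578501, PV = 0.809901
  t = 7.0000: CF_t = 1.400000, DF = 0.554651, PV = 0.776511
  t = 7.5000: CF_t = 1.400000, DF = 0.531784, PV = 0.744498
  t = 8.0000: CF_t = 1.400000, DF = 0.509860, PV = 0.713804
  t = 8.5000: CF_t = 1.400000, DF = 0.488840, PV = 0.684376
  t = 9.0000: CF_t = 1.400000, DF = 0.468687, PV = 0.656161
  t = 9.5000: CF_t = 1.400000, DF = 0.449364, PV = 0.629109
  t = 10.0000: CF_t = 101.400000, DF = 0.430838, PV = 43.686956
Price P = sum_t PV_t = 61.614644

Answer: Price = 61.6146


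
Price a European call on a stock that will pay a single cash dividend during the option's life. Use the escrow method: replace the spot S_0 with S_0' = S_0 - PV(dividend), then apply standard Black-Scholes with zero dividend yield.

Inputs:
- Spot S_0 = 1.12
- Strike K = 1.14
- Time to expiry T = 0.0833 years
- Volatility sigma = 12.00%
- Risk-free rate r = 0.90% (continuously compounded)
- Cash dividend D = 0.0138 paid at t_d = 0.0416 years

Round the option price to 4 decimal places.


PV(D) = D * exp(-r * t_d) = 0.0138 * 0.99962567 = 0.01379483
S_0' = S_0 - PV(D) = 1.1200 - 0.01379483 = 1.10620517
d1 = (ln(S_0'/K) + (r + sigma^2/2)*T) / (sigma*sqrt(T)) = -0.82991689
d2 = d1 - sigma*sqrt(T) = -0.86455098
exp(-rT) = 0.99925058
N(d1) = 0.20329289; N(d2) = 0.19364264
C = S_0' * N(d1) - K * exp(-rT) * N(d2) = 1.10620517 * 0.20329289 - 1.1400 * 0.99925058 * 0.19364264 = 0.0043

Answer: Price = 0.0043


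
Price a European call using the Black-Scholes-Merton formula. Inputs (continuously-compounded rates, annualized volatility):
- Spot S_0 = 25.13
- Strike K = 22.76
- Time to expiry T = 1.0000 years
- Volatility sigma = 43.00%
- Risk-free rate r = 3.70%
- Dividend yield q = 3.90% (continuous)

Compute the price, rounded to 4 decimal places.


Answer: Price = 5.1397

Derivation:
d1 = (ln(S/K) + (r - q + 0.5*sigma^2) * T) / (sigma * sqrt(T)) = 0.44071568
d2 = d1 - sigma * sqrt(T) = 0.01071568
exp(-rT) = 0.96367614; exp(-qT) = 0.96175071
C = S_0 * exp(-qT) * N(d1) - K * exp(-rT) * N(d2)
N(d1) = 0.67029058; N(d2) = 0.50427486
C = 25.1300 * 0.96175071 * 0.67029058 - 22.7600 * 0.96367614 * 0.50427486 = 5.1397


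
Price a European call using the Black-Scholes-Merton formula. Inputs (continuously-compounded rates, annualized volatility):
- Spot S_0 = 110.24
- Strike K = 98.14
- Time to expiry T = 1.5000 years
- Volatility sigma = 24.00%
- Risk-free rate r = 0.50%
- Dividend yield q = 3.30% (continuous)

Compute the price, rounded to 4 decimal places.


d1 = (ln(S/K) + (r - q + 0.5*sigma^2) * T) / (sigma * sqrt(T)) = 0.39962329
d2 = d1 - sigma * sqrt(T) = 0.10568452
exp(-rT) = 0.99252805; exp(-qT) = 0.95170516
C = S_0 * exp(-qT) * N(d1) - K * exp(-rT) * N(d2)
N(d1) = 0.65528300; N(d2) = 0.54208367
C = 110.2400 * 0.95170516 * 0.65528300 - 98.1400 * 0.99252805 * 0.54208367 = 15.9471

Answer: Price = 15.9471


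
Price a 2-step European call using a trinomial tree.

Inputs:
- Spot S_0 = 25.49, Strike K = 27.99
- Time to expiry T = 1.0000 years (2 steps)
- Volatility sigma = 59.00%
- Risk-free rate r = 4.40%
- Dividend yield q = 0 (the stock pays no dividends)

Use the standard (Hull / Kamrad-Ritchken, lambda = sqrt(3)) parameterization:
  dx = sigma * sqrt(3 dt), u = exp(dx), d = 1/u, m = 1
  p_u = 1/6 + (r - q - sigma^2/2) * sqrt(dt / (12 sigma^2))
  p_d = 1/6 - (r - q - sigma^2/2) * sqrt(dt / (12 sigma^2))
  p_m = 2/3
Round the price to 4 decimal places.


dt = T/N = 0.500000; dx = sigma*sqrt(3*dt) = 0.722599
u = exp(dx) = 2.059781; d = 1/u = 0.485489
p_u = 0.121673, p_m = 0.666667, p_d = 0.211660
Discount per step: exp(-r*dt) = 0.978240
Stock lattice S(k, j) with j the centered position index:
  k=0: S(0,+0) = 25.4900
  k=1: S(1,-1) = 12.3751; S(1,+0) = 25.4900; S(1,+1) = 52.5038
  k=2: S(2,-2) = 6.0080; S(2,-1) = 12.3751; S(2,+0) = 25.4900; S(2,+1) = 52.5038; S(2,+2) = 108.1463
Terminal payoffs V(N, j) = max(S_T - K, 0):
  V(2,-2) = 0.000000; V(2,-1) = 0.000000; V(2,+0) = 0.000000; V(2,+1) = 24.513808; V(2,+2) = 80.156325
Backward induction: V(k, j) = exp(-r*dt) * [p_u * V(k+1, j+1) + p_m * V(k+1, j) + p_d * V(k+1, j-1)]
  V(1,-1) = exp(-r*dt) * [p_u*0.000000 + p_m*0.000000 + p_d*0.000000] = 0.000000
  V(1,+0) = exp(-r*dt) * [p_u*24.513808 + p_m*0.000000 + p_d*0.000000] = 2.917763
  V(1,+1) = exp(-r*dt) * [p_u*80.156325 + p_m*24.513808 + p_d*0.000000] = 25.527558
  V(0,+0) = exp(-r*dt) * [p_u*25.527558 + p_m*2.917763 + p_d*0.000000] = 4.941274

Answer: Price = V(0,0) = 4.9413


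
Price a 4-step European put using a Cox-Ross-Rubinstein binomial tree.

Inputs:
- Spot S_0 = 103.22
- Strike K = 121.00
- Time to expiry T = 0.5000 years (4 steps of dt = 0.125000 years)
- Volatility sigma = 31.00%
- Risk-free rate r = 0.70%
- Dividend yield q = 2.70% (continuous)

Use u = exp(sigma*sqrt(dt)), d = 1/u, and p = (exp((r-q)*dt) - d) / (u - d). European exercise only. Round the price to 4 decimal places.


dt = T/N = 0.125000
u = exp(sigma*sqrt(dt)) = 1.115833; d = 1/u = 0.896191
p = (exp((r-q)*dt) - d) / (u - d) = 0.461259
Discount per step: exp(-r*dt) = 0.999125
Stock lattice S(k, i) with i counting down-moves:
  k=0: S(0,0) = 103.2200
  k=1: S(1,0) = 115.1763; S(1,1) = 92.5049
  k=2: S(2,0) = 128.5176; S(2,1) = 103.2200; S(2,2) = 82.9020
  k=3: S(3,0) = 143.4042; S(3,1) = 115.1763; S(3,2) = 92.5049; S(3,3) = 74.2961
  k=4: S(4,0) = 160.0152; S(4,1) = 128.5176; S(4,2) = 103.2200; S(4,3) = 82.9020; S(4,4) = 66.5835
Terminal payoffs V(N, i) = max(K - S_T, 0):
  V(4,0) = 0.000000; V(4,1) = 0.000000; V(4,2) = 17.780000; V(4,3) = 38.097972; V(4,4) = 54.416525
Backward induction: V(k, i) = exp(-r*dt) * [p * V(k+1, i) + (1-p) * V(k+1, i+1)].
  V(3,0) = exp(-r*dt) * [p*0.000000 + (1-p)*0.000000] = 0.000000
  V(3,1) = exp(-r*dt) * [p*0.000000 + (1-p)*17.780000] = 9.570436
  V(3,2) = exp(-r*dt) * [p*17.780000 + (1-p)*38.097972] = 28.700998
  V(3,3) = exp(-r*dt) * [p*38.097972 + (1-p)*54.416525] = 46.848434
  V(2,0) = exp(-r*dt) * [p*0.000000 + (1-p)*9.570436] = 5.151476
  V(2,1) = exp(-r*dt) * [p*9.570436 + (1-p)*28.700998] = 19.859468
  V(2,2) = exp(-r*dt) * [p*28.700998 + (1-p)*46.848434] = 38.444111
  V(1,0) = exp(-r*dt) * [p*5.151476 + (1-p)*19.859468] = 13.063837
  V(1,1) = exp(-r*dt) * [p*19.859468 + (1-p)*38.444111] = 29.845649
  V(0,0) = exp(-r*dt) * [p*13.063837 + (1-p)*29.845649] = 22.085553

Answer: Price = V(0,0) = 22.0856


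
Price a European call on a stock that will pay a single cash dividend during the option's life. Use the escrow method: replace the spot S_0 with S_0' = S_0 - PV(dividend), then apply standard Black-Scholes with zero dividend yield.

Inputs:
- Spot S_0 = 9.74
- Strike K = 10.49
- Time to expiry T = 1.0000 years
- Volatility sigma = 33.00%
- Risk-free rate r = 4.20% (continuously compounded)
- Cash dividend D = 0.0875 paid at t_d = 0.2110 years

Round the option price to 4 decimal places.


PV(D) = D * exp(-r * t_d) = 0.0875 * 0.99117715 = 0.08672800
S_0' = S_0 - PV(D) = 9.7400 - 0.08672800 = 9.65327200
d1 = (ln(S_0'/K) + (r + sigma^2/2)*T) / (sigma*sqrt(T)) = 0.04037728
d2 = d1 - sigma*sqrt(T) = -0.28962272
exp(-rT) = 0.95886978
N(d1) = 0.51610383; N(d2) = 0.38605244
C = S_0' * N(d1) - K * exp(-rT) * N(d2) = 9.65327200 * 0.51610383 - 10.4900 * 0.95886978 * 0.38605244 = 1.0990

Answer: Price = 1.0990


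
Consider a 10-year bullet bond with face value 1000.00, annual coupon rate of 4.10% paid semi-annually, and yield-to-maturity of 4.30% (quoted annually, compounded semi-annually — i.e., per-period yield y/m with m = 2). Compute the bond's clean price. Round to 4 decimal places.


Answer: Price = 983.8828

Derivation:
Coupon per period c = face * coupon_rate / m = 20.500000
Periods per year m = 2; per-period yield y/m = 0.021500
Number of cashflows N = 20
Cashflows (t years, CF_t, discount factor 1/(1+y/m)^(m*t), PV):
  t = 0.5000: CF_t = 20.500000, DF = 0.978953, PV = 20.068527
  t = 1.0000: CF_t = 20.500000, DF = 0.958348, PV = 19.646135
  t = 1.5000: CF_t = 20.500000, DF = 0.938177, PV = 19.232633
  t = 2.0000: CF_t = 20.500000, DF = 0.918431, PV = 18.827835
  t = 2.5000: CF_t = 20.500000, DF = 0.899100, PV = 18.431556
  t = 3.0000: CF_t = 20.500000, DF = 0.880177, PV = 18.043618
  t = 3.5000: CF_t = 20.500000, DF = 0.861651, PV = 17.663846
  t = 4.0000: CF_t = 20.500000, DF = 0.843515, PV = 17.292066
  t = 4.5000: CF_t = 20.500000, DF = 0.825762, PV = 16.928112
  t = 5.0000: CF_t = 20.500000, DF = 0.808381, PV = 16.571818
  t = 5.5000: CF_t = 20.500000, DF = 0.791367, PV = 16.223023
  t = 6.0000: CF_t = 20.500000, DF = 0.774711, PV = 15.881569
  t = 6.5000: CF_t = 20.500000, DF = 0.758405, PV = 15.547302
  t = 7.0000: CF_t = 20.500000, DF = 0.742442, PV = 15.220071
  t = 7.5000: CF_t = 20.500000, DF = 0.726816, PV = 14.899726
  t = 8.0000: CF_t = 20.500000, DF = 0.711518, PV = 14.586125
  t = 8.5000: CF_t = 20.500000, DF = 0.696543, PV = 14.279124
  t = 9.0000: CF_t = 20.500000, DF = 0.681882, PV = 13.978584
  t = 9.5000: CF_t = 20.500000, DF = 0.667530, PV = 13.684370
  t = 10.0000: CF_t = 1020.500000, DF = 0.653480, PV = 666.876770
Price P = sum_t PV_t = 983.882810


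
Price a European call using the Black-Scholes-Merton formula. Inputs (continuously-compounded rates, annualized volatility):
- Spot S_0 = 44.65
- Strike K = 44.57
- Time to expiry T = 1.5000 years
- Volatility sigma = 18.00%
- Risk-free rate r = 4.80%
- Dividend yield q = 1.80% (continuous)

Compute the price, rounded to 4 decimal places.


d1 = (ln(S/K) + (r - q + 0.5*sigma^2) * T) / (sigma * sqrt(T)) = 0.32248585
d2 = d1 - sigma * sqrt(T) = 0.10203177
exp(-rT) = 0.93053090; exp(-qT) = 0.97336124
C = S_0 * exp(-qT) * N(d1) - K * exp(-rT) * N(d2)
N(d1) = 0.62645767; N(d2) = 0.54063427
C = 44.6500 * 0.97336124 * 0.62645767 - 44.5700 * 0.93053090 * 0.54063427 = 4.8041

Answer: Price = 4.8041


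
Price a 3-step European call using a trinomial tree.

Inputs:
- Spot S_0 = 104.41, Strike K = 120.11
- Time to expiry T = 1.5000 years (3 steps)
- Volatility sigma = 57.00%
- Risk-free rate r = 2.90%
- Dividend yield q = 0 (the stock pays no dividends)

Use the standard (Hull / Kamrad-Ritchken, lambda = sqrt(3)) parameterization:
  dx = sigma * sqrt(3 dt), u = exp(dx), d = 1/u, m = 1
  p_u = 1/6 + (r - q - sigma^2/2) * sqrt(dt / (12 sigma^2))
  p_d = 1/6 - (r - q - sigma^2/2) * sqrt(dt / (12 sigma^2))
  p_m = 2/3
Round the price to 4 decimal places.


Answer: Price = V(0,0) = 23.7352

Derivation:
dt = T/N = 0.500000; dx = sigma*sqrt(3*dt) = 0.698105
u = exp(dx) = 2.009939; d = 1/u = 0.497527
p_u = 0.118877, p_m = 0.666667, p_d = 0.214457
Discount per step: exp(-r*dt) = 0.985605
Stock lattice S(k, j) with j the centered position index:
  k=0: S(0,+0) = 104.4100
  k=1: S(1,-1) = 51.9468; S(1,+0) = 104.4100; S(1,+1) = 209.8578
  k=2: S(2,-2) = 25.8450; S(2,-1) = 51.9468; S(2,+0) = 104.4100; S(2,+1) = 209.8578; S(2,+2) = 421.8014
  k=3: S(3,-3) = 12.8586; S(3,-2) = 25.8450; S(3,-1) = 51.9468; S(3,+0) = 104.4100; S(3,+1) = 209.8578; S(3,+2) = 421.8014; S(3,+3) = 847.7953
Terminal payoffs V(N, j) = max(S_T - K, 0):
  V(3,-3) = 0.000000; V(3,-2) = 0.000000; V(3,-1) = 0.000000; V(3,+0) = 0.000000; V(3,+1) = 89.747774; V(3,+2) = 301.691410; V(3,+3) = 727.685276
Backward induction: V(k, j) = exp(-r*dt) * [p_u * V(k+1, j+1) + p_m * V(k+1, j) + p_d * V(k+1, j-1)]
  V(2,-2) = exp(-r*dt) * [p_u*0.000000 + p_m*0.000000 + p_d*0.000000] = 0.000000
  V(2,-1) = exp(-r*dt) * [p_u*0.000000 + p_m*0.000000 + p_d*0.000000] = 0.000000
  V(2,+0) = exp(-r*dt) * [p_u*89.747774 + p_m*0.000000 + p_d*0.000000] = 10.515323
  V(2,+1) = exp(-r*dt) * [p_u*301.691410 + p_m*89.747774 + p_d*0.000000] = 94.318304
  V(2,+2) = exp(-r*dt) * [p_u*727.685276 + p_m*301.691410 + p_d*89.747774] = 302.461694
  V(1,-1) = exp(-r*dt) * [p_u*10.515323 + p_m*0.000000 + p_d*0.000000] = 1.232031
  V(1,+0) = exp(-r*dt) * [p_u*94.318304 + p_m*10.515323 + p_d*0.000000] = 17.960130
  V(1,+1) = exp(-r*dt) * [p_u*302.461694 + p_m*94.318304 + p_d*10.515323] = 99.634331
  V(0,+0) = exp(-r*dt) * [p_u*99.634331 + p_m*17.960130 + p_d*1.232031] = 23.735156


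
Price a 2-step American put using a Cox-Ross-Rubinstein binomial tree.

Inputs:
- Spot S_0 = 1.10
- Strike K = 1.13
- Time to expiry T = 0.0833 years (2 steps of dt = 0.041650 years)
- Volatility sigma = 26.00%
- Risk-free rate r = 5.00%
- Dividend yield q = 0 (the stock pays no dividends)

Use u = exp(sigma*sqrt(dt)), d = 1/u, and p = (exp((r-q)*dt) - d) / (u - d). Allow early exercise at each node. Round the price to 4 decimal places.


Answer: Price = V(0,0) = 0.0502

Derivation:
dt = T/N = 0.041650
u = exp(sigma*sqrt(dt)) = 1.054495; d = 1/u = 0.948322
p = (exp((r-q)*dt) - d) / (u - d) = 0.506372
Discount per step: exp(-r*dt) = 0.997920
Stock lattice S(k, i) with i counting down-moves:
  k=0: S(0,0) = 1.1000
  k=1: S(1,0) = 1.1599; S(1,1) = 1.0432
  k=2: S(2,0) = 1.2232; S(2,1) = 1.1000; S(2,2) = 0.9892
Terminal payoffs V(N, i) = max(K - S_T, 0):
  V(2,0) = 0.000000; V(2,1) = 0.030000; V(2,2) = 0.140755
Backward induction: V(k, i) = exp(-r*dt) * [p * V(k+1, i) + (1-p) * V(k+1, i+1)]; then take max(V_cont, immediate exercise) for American.
  V(1,0) = exp(-r*dt) * [p*0.000000 + (1-p)*0.030000] = 0.014778; exercise = 0.000000; V(1,0) = max -> 0.014778
  V(1,1) = exp(-r*dt) * [p*0.030000 + (1-p)*0.140755] = 0.084496; exercise = 0.086846; V(1,1) = max -> 0.086846
  V(0,0) = exp(-r*dt) * [p*0.014778 + (1-p)*0.086846] = 0.050248; exercise = 0.030000; V(0,0) = max -> 0.050248


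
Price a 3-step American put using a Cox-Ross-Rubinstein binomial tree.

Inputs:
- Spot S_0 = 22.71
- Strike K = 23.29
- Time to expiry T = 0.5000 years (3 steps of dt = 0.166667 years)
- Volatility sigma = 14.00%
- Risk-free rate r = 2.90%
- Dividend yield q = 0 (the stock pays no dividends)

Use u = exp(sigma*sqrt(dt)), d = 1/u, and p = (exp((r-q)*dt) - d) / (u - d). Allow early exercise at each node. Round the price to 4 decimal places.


Answer: Price = V(0,0) = 1.0959

Derivation:
dt = T/N = 0.166667
u = exp(sigma*sqrt(dt)) = 1.058820; d = 1/u = 0.944448
p = (exp((r-q)*dt) - d) / (u - d) = 0.528077
Discount per step: exp(-r*dt) = 0.995178
Stock lattice S(k, i) with i counting down-moves:
  k=0: S(0,0) = 22.7100
  k=1: S(1,0) = 24.0458; S(1,1) = 21.4484
  k=2: S(2,0) = 25.4602; S(2,1) = 22.7100; S(2,2) = 20.2569
  k=3: S(3,0) = 26.9577; S(3,1) = 24.0458; S(3,2) = 21.4484; S(3,3) = 19.1316
Terminal payoffs V(N, i) = max(K - S_T, 0):
  V(3,0) = 0.000000; V(3,1) = 0.000000; V(3,2) = 1.841588; V(3,3) = 4.158407
Backward induction: V(k, i) = exp(-r*dt) * [p * V(k+1, i) + (1-p) * V(k+1, i+1)]; then take max(V_cont, immediate exercise) for American.
  V(2,0) = exp(-r*dt) * [p*0.000000 + (1-p)*0.000000] = 0.000000; exercise = 0.000000; V(2,0) = max -> 0.000000
  V(2,1) = exp(-r*dt) * [p*0.000000 + (1-p)*1.841588] = 0.864897; exercise = 0.580000; V(2,1) = max -> 0.864897
  V(2,2) = exp(-r*dt) * [p*1.841588 + (1-p)*4.158407] = 2.920796; exercise = 3.033093; V(2,2) = max -> 3.033093
  V(1,0) = exp(-r*dt) * [p*0.000000 + (1-p)*0.864897] = 0.406196; exercise = 0.000000; V(1,0) = max -> 0.406196
  V(1,1) = exp(-r*dt) * [p*0.864897 + (1-p)*3.033093] = 1.879014; exercise = 1.841588; V(1,1) = max -> 1.879014
  V(0,0) = exp(-r*dt) * [p*0.406196 + (1-p)*1.879014] = 1.095942; exercise = 0.580000; V(0,0) = max -> 1.095942


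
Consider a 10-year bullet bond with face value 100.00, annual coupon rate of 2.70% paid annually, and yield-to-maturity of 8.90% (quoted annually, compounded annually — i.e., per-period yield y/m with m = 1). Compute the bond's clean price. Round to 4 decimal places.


Coupon per period c = face * coupon_rate / m = 2.700000
Periods per year m = 1; per-period yield y/m = 0.089000
Number of cashflows N = 10
Cashflows (t years, CF_t, discount factor 1/(1+y/m)^(m*t), PV):
  t = 1.0000: CF_t = 2.700000, DF = 0.918274, PV = 2.479339
  t = 2.0000: CF_t = 2.700000, DF = 0.843226, PV = 2.276712
  t = 3.0000: CF_t = 2.700000, DF = 0.774313, PV = 2.090644
  t = 4.0000: CF_t = 2.700000, DF = 0.711031, PV = 1.919783
  t = 5.0000: CF_t = 2.700000, DF = 0.652921, PV = 1.762887
  t = 6.0000: CF_t = 2.700000, DF = 0.599560, PV = 1.618812
  t = 7.0000: CF_t = 2.700000, DF = 0.550560, PV = 1.486513
  t = 8.0000: CF_t = 2.700000, DF = 0.505565, PV = 1.365025
  t = 9.0000: CF_t = 2.700000, DF = 0.464247, PV = 1.253467
  t = 10.0000: CF_t = 102.700000, DF = 0.426306, PV = 43.781602
Price P = sum_t PV_t = 60.034783

Answer: Price = 60.0348


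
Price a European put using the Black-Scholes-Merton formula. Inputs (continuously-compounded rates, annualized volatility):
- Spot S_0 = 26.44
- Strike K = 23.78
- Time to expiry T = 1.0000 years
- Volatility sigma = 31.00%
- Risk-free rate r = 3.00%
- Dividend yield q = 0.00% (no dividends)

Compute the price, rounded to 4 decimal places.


d1 = (ln(S/K) + (r - q + 0.5*sigma^2) * T) / (sigma * sqrt(T)) = 0.59381653
d2 = d1 - sigma * sqrt(T) = 0.28381653
exp(-rT) = 0.97044553; exp(-qT) = 1.00000000
P = K * exp(-rT) * N(-d2) - S_0 * exp(-qT) * N(-d1)
N(-d1) = 0.27631742; N(-d2) = 0.38827549
P = 23.7800 * 0.97044553 * 0.38827549 - 26.4400 * 1.00000000 * 0.27631742 = 1.6545

Answer: Price = 1.6545


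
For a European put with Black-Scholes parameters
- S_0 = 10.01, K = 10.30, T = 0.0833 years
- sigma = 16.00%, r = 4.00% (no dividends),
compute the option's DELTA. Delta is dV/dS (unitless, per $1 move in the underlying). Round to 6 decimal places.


Answer: Delta = -0.699585

Derivation:
d1 = -0.5232069867; d2 = -0.5693857697
phi(d1) = 0.3479100503; exp(-qT) = 1.0000000000; exp(-rT) = 0.9966735450
N(-d1) = 0.6995848900
Delta = -exp(-qT) * N(-d1) = -1.0000000000 * 0.6995848900 = -0.699585


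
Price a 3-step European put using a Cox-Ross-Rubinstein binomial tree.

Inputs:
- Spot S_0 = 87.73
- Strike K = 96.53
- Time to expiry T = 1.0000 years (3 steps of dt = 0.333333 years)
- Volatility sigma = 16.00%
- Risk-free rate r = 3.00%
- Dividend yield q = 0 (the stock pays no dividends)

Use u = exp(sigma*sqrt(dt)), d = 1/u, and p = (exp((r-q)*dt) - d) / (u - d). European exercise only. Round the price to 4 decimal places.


Answer: Price = V(0,0) = 8.7429

Derivation:
dt = T/N = 0.333333
u = exp(sigma*sqrt(dt)) = 1.096777; d = 1/u = 0.911762
p = (exp((r-q)*dt) - d) / (u - d) = 0.531243
Discount per step: exp(-r*dt) = 0.990050
Stock lattice S(k, i) with i counting down-moves:
  k=0: S(0,0) = 87.7300
  k=1: S(1,0) = 96.2203; S(1,1) = 79.9889
  k=2: S(2,0) = 105.5322; S(2,1) = 87.7300; S(2,2) = 72.9309
  k=3: S(3,0) = 115.7453; S(3,1) = 96.2203; S(3,2) = 79.9889; S(3,3) = 66.4956
Terminal payoffs V(N, i) = max(K - S_T, 0):
  V(3,0) = 0.000000; V(3,1) = 0.309738; V(3,2) = 16.541100; V(3,3) = 30.034400
Backward induction: V(k, i) = exp(-r*dt) * [p * V(k+1, i) + (1-p) * V(k+1, i+1)].
  V(2,0) = exp(-r*dt) * [p*0.000000 + (1-p)*0.309738] = 0.143747
  V(2,1) = exp(-r*dt) * [p*0.309738 + (1-p)*16.541100] = 7.839510
  V(2,2) = exp(-r*dt) * [p*16.541100 + (1-p)*30.034400] = 22.638653
  V(1,0) = exp(-r*dt) * [p*0.143747 + (1-p)*7.839510] = 3.713863
  V(1,1) = exp(-r*dt) * [p*7.839510 + (1-p)*22.638653] = 14.629678
  V(0,0) = exp(-r*dt) * [p*3.713863 + (1-p)*14.629678] = 8.742858


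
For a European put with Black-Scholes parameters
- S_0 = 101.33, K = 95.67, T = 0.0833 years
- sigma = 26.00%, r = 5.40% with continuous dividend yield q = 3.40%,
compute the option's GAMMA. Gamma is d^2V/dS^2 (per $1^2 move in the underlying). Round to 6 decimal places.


d1 = 0.8256777245; d2 = 0.7506372021
phi(d1) = 0.2837078165; exp(-qT) = 0.9971718069; exp(-rT) = 0.9955119017
Gamma = exp(-qT) * phi(d1) / (S * sigma * sqrt(T)) = 0.9971718069 * 0.2837078165 / (101.3300 * 0.2600 * 0.2886173938) = 0.037206

Answer: Gamma = 0.037206


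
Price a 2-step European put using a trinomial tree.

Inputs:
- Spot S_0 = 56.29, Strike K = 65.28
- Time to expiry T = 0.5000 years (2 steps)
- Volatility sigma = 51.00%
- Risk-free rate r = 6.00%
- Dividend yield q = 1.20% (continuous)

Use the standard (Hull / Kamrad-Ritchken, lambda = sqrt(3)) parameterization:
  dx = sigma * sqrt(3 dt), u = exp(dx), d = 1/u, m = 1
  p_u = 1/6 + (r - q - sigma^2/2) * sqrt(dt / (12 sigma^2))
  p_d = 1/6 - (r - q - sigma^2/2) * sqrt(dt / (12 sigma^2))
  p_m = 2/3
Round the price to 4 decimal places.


Answer: Price = V(0,0) = 12.9697

Derivation:
dt = T/N = 0.250000; dx = sigma*sqrt(3*dt) = 0.441673
u = exp(dx) = 1.555307; d = 1/u = 0.642960
p_u = 0.143445, p_m = 0.666667, p_d = 0.189888
Discount per step: exp(-r*dt) = 0.985112
Stock lattice S(k, j) with j the centered position index:
  k=0: S(0,+0) = 56.2900
  k=1: S(1,-1) = 36.1922; S(1,+0) = 56.2900; S(1,+1) = 87.5482
  k=2: S(2,-2) = 23.2701; S(2,-1) = 36.1922; S(2,+0) = 56.2900; S(2,+1) = 87.5482; S(2,+2) = 136.1644
Terminal payoffs V(N, j) = max(K - S_T, 0):
  V(2,-2) = 42.009860; V(2,-1) = 29.087789; V(2,+0) = 8.990000; V(2,+1) = 0.000000; V(2,+2) = 0.000000
Backward induction: V(k, j) = exp(-r*dt) * [p_u * V(k+1, j+1) + p_m * V(k+1, j) + p_d * V(k+1, j-1)]
  V(1,-1) = exp(-r*dt) * [p_u*8.990000 + p_m*29.087789 + p_d*42.009860] = 28.231931
  V(1,+0) = exp(-r*dt) * [p_u*0.000000 + p_m*8.990000 + p_d*29.087789] = 11.345294
  V(1,+1) = exp(-r*dt) * [p_u*0.000000 + p_m*0.000000 + p_d*8.990000] = 1.681678
  V(0,+0) = exp(-r*dt) * [p_u*1.681678 + p_m*11.345294 + p_d*28.231931] = 12.969653


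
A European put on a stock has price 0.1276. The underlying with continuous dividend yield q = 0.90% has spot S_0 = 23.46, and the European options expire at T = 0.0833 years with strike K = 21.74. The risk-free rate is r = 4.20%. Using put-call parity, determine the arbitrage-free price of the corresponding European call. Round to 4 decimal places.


Put-call parity: C - P = S_0 * exp(-qT) - K * exp(-rT).
S_0 * exp(-qT) = 23.4600 * 0.99925058 = 23.44241863
K * exp(-rT) = 21.7400 * 0.99650751 = 21.66407333
C = P + S*exp(-qT) - K*exp(-rT)
C = 0.1276 + 23.44241863 - 21.66407333 = 1.9059

Answer: Call price = 1.9059


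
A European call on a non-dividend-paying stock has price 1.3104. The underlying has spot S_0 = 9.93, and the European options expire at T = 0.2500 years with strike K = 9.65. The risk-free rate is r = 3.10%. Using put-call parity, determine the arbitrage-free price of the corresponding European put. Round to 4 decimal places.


Put-call parity: C - P = S_0 * exp(-qT) - K * exp(-rT).
S_0 * exp(-qT) = 9.9300 * 1.00000000 = 9.93000000
K * exp(-rT) = 9.6500 * 0.99227995 = 9.57550155
P = C - S*exp(-qT) + K*exp(-rT)
P = 1.3104 - 9.93000000 + 9.57550155 = 0.9559

Answer: Put price = 0.9559


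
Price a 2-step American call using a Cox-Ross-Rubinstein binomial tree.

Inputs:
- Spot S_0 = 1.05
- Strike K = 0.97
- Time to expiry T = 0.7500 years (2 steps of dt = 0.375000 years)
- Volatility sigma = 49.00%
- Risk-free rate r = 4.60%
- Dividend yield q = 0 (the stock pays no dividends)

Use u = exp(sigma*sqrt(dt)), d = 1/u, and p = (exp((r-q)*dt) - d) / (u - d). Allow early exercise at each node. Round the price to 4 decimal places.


Answer: Price = V(0,0) = 0.2263

Derivation:
dt = T/N = 0.375000
u = exp(sigma*sqrt(dt)) = 1.349943; d = 1/u = 0.740772
p = (exp((r-q)*dt) - d) / (u - d) = 0.454105
Discount per step: exp(-r*dt) = 0.982898
Stock lattice S(k, i) with i counting down-moves:
  k=0: S(0,0) = 1.0500
  k=1: S(1,0) = 1.4174; S(1,1) = 0.7778
  k=2: S(2,0) = 1.9135; S(2,1) = 1.0500; S(2,2) = 0.5762
Terminal payoffs V(N, i) = max(S_T - K, 0):
  V(2,0) = 0.943464; V(2,1) = 0.080000; V(2,2) = 0.000000
Backward induction: V(k, i) = exp(-r*dt) * [p * V(k+1, i) + (1-p) * V(k+1, i+1)]; then take max(V_cont, immediate exercise) for American.
  V(1,0) = exp(-r*dt) * [p*0.943464 + (1-p)*0.080000] = 0.464029; exercise = 0.447440; V(1,0) = max -> 0.464029
  V(1,1) = exp(-r*dt) * [p*0.080000 + (1-p)*0.000000] = 0.035707; exercise = 0.000000; V(1,1) = max -> 0.035707
  V(0,0) = exp(-r*dt) * [p*0.464029 + (1-p)*0.035707] = 0.226273; exercise = 0.080000; V(0,0) = max -> 0.226273


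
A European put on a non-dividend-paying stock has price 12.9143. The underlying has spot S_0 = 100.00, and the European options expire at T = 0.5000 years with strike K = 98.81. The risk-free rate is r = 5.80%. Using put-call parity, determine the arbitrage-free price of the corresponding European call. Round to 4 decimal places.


Answer: Call price = 16.9286

Derivation:
Put-call parity: C - P = S_0 * exp(-qT) - K * exp(-rT).
S_0 * exp(-qT) = 100.0000 * 1.00000000 = 100.00000000
K * exp(-rT) = 98.8100 * 0.97141646 = 95.98566085
C = P + S*exp(-qT) - K*exp(-rT)
C = 12.9143 + 100.00000000 - 95.98566085 = 16.9286


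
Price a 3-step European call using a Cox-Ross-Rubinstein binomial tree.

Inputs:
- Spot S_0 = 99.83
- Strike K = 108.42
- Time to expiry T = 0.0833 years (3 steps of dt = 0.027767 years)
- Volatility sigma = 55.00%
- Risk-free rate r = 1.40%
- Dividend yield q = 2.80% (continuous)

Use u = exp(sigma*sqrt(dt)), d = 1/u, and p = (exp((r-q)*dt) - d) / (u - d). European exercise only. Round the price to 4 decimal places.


Answer: Price = V(0,0) = 2.8140

Derivation:
dt = T/N = 0.027767
u = exp(sigma*sqrt(dt)) = 1.095979; d = 1/u = 0.912426
p = (exp((r-q)*dt) - d) / (u - d) = 0.474987
Discount per step: exp(-r*dt) = 0.999611
Stock lattice S(k, i) with i counting down-moves:
  k=0: S(0,0) = 99.8300
  k=1: S(1,0) = 109.4116; S(1,1) = 91.0875
  k=2: S(2,0) = 119.9129; S(2,1) = 99.8300; S(2,2) = 83.1106
  k=3: S(3,0) = 131.4220; S(3,1) = 109.4116; S(3,2) = 91.0875; S(3,3) = 75.8323
Terminal payoffs V(N, i) = max(S_T - K, 0):
  V(3,0) = 23.002028; V(3,1) = 0.991617; V(3,2) = 0.000000; V(3,3) = 0.000000
Backward induction: V(k, i) = exp(-r*dt) * [p * V(k+1, i) + (1-p) * V(k+1, i+1)].
  V(2,0) = exp(-r*dt) * [p*23.002028 + (1-p)*0.991617] = 11.441817
  V(2,1) = exp(-r*dt) * [p*0.991617 + (1-p)*0.000000] = 0.470822
  V(2,2) = exp(-r*dt) * [p*0.000000 + (1-p)*0.000000] = 0.000000
  V(1,0) = exp(-r*dt) * [p*11.441817 + (1-p)*0.470822] = 5.679688
  V(1,1) = exp(-r*dt) * [p*0.470822 + (1-p)*0.000000] = 0.223547
  V(0,0) = exp(-r*dt) * [p*5.679688 + (1-p)*0.223547] = 2.814047
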